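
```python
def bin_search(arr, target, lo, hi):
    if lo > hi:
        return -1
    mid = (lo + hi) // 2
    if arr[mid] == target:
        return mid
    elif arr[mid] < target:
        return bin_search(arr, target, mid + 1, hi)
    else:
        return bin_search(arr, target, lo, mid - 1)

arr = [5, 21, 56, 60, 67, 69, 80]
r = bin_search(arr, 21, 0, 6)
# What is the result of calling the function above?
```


bin_search(arr, 21, 0, 6)
lo=0, hi=6, mid=3, arr[mid]=60
60 > 21, search left half
lo=0, hi=2, mid=1, arr[mid]=21
arr[1] == 21, found at index 1
= 1


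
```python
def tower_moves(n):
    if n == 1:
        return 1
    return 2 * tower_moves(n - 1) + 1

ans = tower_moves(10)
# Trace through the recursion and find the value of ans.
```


tower_moves(10)
= 2 * tower_moves(9) + 1
= 2 * (2 * tower_moves(8) + 1) + 1
= 2 * (2 * (2 * tower_moves(7) + 1) + 1) + 1
= 2 * (2 * (2 * (2 * tower_moves(6) + 1) + 1) + 1) + 1
= 2 * (2 * (2 * (2 * (2 * tower_moves(5) + 1) + 1) + 1) + 1) + 1
= 2 * (2 * (2 * (2 * (2 * (2 * tower_moves(4) + 1) + 1) + 1) + 1) + 1) + 1
= 2 * (2 * (2 * (2 * (2 * (2 * (2 * tower_moves(3) + 1) + 1) + 1) + 1) + 1) + 1) + 1
= 2 * (2 * (2 * (2 * (2 * (2 * (2 * (2 * tower_moves(2) + 1) + 1) + 1) + 1) + 1) + 1) + 1) + 1
= 2 * (2 * (2 * (2 * (2 * (2 * (2 * (2 * (2 * tower_moves(1) + 1) + 1) + 1) + 1) + 1) + 1) + 1) + 1) + 1
Now compute bottom-up:
tower_moves(1) = 1
tower_moves(2) = 2 * 1 + 1 = 3
tower_moves(3) = 2 * 3 + 1 = 7
tower_moves(4) = 2 * 7 + 1 = 15
tower_moves(5) = 2 * 15 + 1 = 31
tower_moves(6) = 2 * 31 + 1 = 63
tower_moves(7) = 2 * 63 + 1 = 127
tower_moves(8) = 2 * 127 + 1 = 255
tower_moves(9) = 2 * 255 + 1 = 511
tower_moves(10) = 2 * 511 + 1 = 1023
= 1023


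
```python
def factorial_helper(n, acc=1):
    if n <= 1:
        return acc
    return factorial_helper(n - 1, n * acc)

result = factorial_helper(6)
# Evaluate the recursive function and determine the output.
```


factorial_helper(6, 1)
= factorial_helper(5, 6 * 1) = factorial_helper(5, 6)
= factorial_helper(4, 5 * 6) = factorial_helper(4, 30)
= factorial_helper(3, 4 * 30) = factorial_helper(3, 120)
= factorial_helper(2, 3 * 120) = factorial_helper(2, 360)
= factorial_helper(1, 2 * 360) = factorial_helper(1, 720)
n <= 1, return acc = 720


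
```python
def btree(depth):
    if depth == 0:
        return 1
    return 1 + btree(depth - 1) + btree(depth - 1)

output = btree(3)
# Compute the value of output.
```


btree(3)
= 1 + btree(2) + btree(2)
= 1 + 2 * btree(2)
btree(k) = 2^(k+1) - 1
btree(0) = 1
btree(1) = 3
btree(2) = 7
btree(3) = 15
btree(3) = 2^4 - 1 = 15


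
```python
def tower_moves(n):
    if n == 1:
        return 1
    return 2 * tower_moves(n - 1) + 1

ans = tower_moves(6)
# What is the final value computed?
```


tower_moves(6)
= 2 * tower_moves(5) + 1
= 2 * (2 * tower_moves(4) + 1) + 1
= 2 * (2 * (2 * tower_moves(3) + 1) + 1) + 1
= 2 * (2 * (2 * (2 * tower_moves(2) + 1) + 1) + 1) + 1
= 2 * (2 * (2 * (2 * (2 * tower_moves(1) + 1) + 1) + 1) + 1) + 1
Now compute bottom-up:
tower_moves(1) = 1
tower_moves(2) = 2 * 1 + 1 = 3
tower_moves(3) = 2 * 3 + 1 = 7
tower_moves(4) = 2 * 7 + 1 = 15
tower_moves(5) = 2 * 15 + 1 = 31
tower_moves(6) = 2 * 31 + 1 = 63
= 63


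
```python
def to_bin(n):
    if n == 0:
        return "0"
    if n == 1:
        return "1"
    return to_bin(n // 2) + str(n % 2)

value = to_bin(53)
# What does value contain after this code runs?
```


to_bin(53)
= to_bin(26) + "1"
= to_bin(13) + "0" + "1"
= to_bin(6) + "1" + "0" + "1"
= to_bin(3) + "0" + "1" + "0" + "1"
= to_bin(1) + "1" + "0" + "1" + "0" + "1"
= "1" + "1" + "0" + "1" + "0" + "1"
= "110101"


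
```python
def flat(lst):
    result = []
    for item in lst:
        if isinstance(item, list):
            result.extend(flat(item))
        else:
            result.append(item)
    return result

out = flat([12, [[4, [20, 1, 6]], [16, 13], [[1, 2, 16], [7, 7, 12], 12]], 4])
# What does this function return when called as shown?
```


flat([12, [[4, [20, 1, 6]], [16, 13], [[1, 2, 16], [7, 7, 12], 12]], 4])
Processing each element:
  12 is not a list -> append 12
  [[4, [20, 1, 6]], [16, 13], [[1, 2, 16], [7, 7, 12], 12]] is a list -> flat recursively -> [4, 20, 1, 6, 16, 13, 1, 2, 16, 7, 7, 12, 12]
  4 is not a list -> append 4
= [12, 4, 20, 1, 6, 16, 13, 1, 2, 16, 7, 7, 12, 12, 4]


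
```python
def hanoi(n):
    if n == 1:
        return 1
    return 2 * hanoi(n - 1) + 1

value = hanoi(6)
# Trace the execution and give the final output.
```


hanoi(6)
= 2 * hanoi(5) + 1
= 2 * (2 * hanoi(4) + 1) + 1
= 2 * (2 * (2 * hanoi(3) + 1) + 1) + 1
= 2 * (2 * (2 * (2 * hanoi(2) + 1) + 1) + 1) + 1
= 2 * (2 * (2 * (2 * (2 * hanoi(1) + 1) + 1) + 1) + 1) + 1
Now compute bottom-up:
hanoi(1) = 1
hanoi(2) = 2 * 1 + 1 = 3
hanoi(3) = 2 * 3 + 1 = 7
hanoi(4) = 2 * 7 + 1 = 15
hanoi(5) = 2 * 15 + 1 = 31
hanoi(6) = 2 * 31 + 1 = 63
= 63


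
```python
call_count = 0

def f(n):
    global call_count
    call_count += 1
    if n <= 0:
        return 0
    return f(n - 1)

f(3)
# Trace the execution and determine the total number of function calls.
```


f(3) calls f(2) calls ... calls f(0)
Total calls: 3 + 1 (for base case) = 4


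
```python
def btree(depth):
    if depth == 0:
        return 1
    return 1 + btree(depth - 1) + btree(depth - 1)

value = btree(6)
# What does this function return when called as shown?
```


btree(6)
= 1 + btree(5) + btree(5)
= 1 + 2 * btree(5)
btree(k) = 2^(k+1) - 1
btree(0) = 1
btree(1) = 3
btree(2) = 7
btree(3) = 15
btree(4) = 31
btree(6) = 2^7 - 1 = 127


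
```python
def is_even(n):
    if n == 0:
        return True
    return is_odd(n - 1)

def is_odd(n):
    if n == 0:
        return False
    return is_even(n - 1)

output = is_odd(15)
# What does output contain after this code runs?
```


is_odd(15)
= is_even(14)
= is_odd(13)
= is_even(12)
= is_odd(11)
= is_even(10)
= is_odd(9)
= is_even(8)
= is_odd(7)
= is_even(6)
= is_odd(5)
= is_even(4)
= is_odd(3)
= is_even(2)
= is_odd(1)
= is_even(0)
n == 0: return True
= True


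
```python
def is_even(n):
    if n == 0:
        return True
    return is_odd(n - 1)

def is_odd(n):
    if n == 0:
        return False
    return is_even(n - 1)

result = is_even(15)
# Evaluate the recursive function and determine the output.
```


is_even(15)
= is_odd(14)
= is_even(13)
= is_odd(12)
= is_even(11)
= is_odd(10)
= is_even(9)
= is_odd(8)
= is_even(7)
= is_odd(6)
= is_even(5)
= is_odd(4)
= is_even(3)
= is_odd(2)
= is_even(1)
= is_odd(0)
n == 0: return False
= False


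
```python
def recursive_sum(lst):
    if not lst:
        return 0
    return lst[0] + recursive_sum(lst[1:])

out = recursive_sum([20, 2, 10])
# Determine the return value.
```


recursive_sum([20, 2, 10])
= 20 + recursive_sum([2, 10])
= 20 + 2 + recursive_sum([10])
= 20 + 2 + 10 + recursive_sum([])
= 20 + 2 + 10 + 0
= 32


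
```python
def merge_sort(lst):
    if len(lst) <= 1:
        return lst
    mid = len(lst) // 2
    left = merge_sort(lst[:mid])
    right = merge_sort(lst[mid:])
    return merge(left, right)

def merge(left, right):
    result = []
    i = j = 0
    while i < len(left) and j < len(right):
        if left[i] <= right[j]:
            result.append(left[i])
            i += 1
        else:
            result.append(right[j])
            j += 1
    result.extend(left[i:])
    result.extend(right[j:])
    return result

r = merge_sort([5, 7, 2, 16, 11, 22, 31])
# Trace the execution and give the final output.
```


merge_sort([5, 7, 2, 16, 11, 22, 31])
Split into [5, 7, 2] and [16, 11, 22, 31]
Left sorted: [2, 5, 7]
Right sorted: [11, 16, 22, 31]
Merge [2, 5, 7] and [11, 16, 22, 31]
= [2, 5, 7, 11, 16, 22, 31]


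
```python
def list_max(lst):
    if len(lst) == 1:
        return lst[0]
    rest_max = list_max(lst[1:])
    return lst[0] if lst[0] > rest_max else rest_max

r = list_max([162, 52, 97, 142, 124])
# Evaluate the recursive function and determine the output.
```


list_max([162, 52, 97, 142, 124])
= compare 162 with list_max([52, 97, 142, 124])
= compare 52 with list_max([97, 142, 124])
= compare 97 with list_max([142, 124])
= compare 142 with list_max([124])
Base: list_max([124]) = 124
compare 142 with 124: max = 142
compare 97 with 142: max = 142
compare 52 with 142: max = 142
compare 162 with 142: max = 162
= 162


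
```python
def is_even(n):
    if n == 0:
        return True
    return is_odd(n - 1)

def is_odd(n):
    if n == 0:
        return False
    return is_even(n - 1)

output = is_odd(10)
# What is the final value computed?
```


is_odd(10)
= is_even(9)
= is_odd(8)
= is_even(7)
= is_odd(6)
= is_even(5)
= is_odd(4)
= is_even(3)
= is_odd(2)
= is_even(1)
= is_odd(0)
n == 0: return False
= False


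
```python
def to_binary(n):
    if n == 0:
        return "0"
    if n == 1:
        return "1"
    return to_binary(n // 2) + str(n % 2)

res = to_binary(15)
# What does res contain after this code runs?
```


to_binary(15)
= to_binary(7) + "1"
= to_binary(3) + "1" + "1"
= to_binary(1) + "1" + "1" + "1"
= "1" + "1" + "1" + "1"
= "1111"


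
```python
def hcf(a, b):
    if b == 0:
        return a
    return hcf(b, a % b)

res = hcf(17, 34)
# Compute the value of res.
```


hcf(17, 34)
= hcf(34, 17 % 34) = hcf(34, 17)
= hcf(17, 34 % 17) = hcf(17, 0)
b == 0, return a = 17


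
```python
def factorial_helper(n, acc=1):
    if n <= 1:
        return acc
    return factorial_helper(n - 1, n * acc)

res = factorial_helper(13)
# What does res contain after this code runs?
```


factorial_helper(13, 1)
= factorial_helper(12, 13 * 1) = factorial_helper(12, 13)
= factorial_helper(11, 12 * 13) = factorial_helper(11, 156)
= factorial_helper(10, 11 * 156) = factorial_helper(10, 1716)
= factorial_helper(9, 10 * 1716) = factorial_helper(9, 17160)
= factorial_helper(8, 9 * 17160) = factorial_helper(8, 154440)
= factorial_helper(7, 8 * 154440) = factorial_helper(7, 1235520)
= factorial_helper(6, 7 * 1235520) = factorial_helper(6, 8648640)
= factorial_helper(5, 6 * 8648640) = factorial_helper(5, 51891840)
= factorial_helper(4, 5 * 51891840) = factorial_helper(4, 259459200)
= factorial_helper(3, 4 * 259459200) = factorial_helper(3, 1037836800)
= factorial_helper(2, 3 * 1037836800) = factorial_helper(2, 3113510400)
= factorial_helper(1, 2 * 3113510400) = factorial_helper(1, 6227020800)
n <= 1, return acc = 6227020800


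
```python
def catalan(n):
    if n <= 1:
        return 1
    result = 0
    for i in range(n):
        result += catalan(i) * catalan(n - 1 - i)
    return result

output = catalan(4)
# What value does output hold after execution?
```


catalan(4)
= sum of catalan(i) * catalan(4-1-i) for i in 0..3
First compute sub-values bottom-up:
  catalan(0) = 1, catalan(1) = 1
  catalan(2) = 1*1 + 1*1 = 2
  catalan(3) = 1*2 + 1*1 + 2*1 = 5
Now catalan(4):
  catalan(0)*catalan(3) = 1*5 = 5
  catalan(1)*catalan(2) = 1*2 = 2
  catalan(2)*catalan(1) = 2*1 = 2
  catalan(3)*catalan(0) = 5*1 = 5
= 5 + 2 + 2 + 5
= 14


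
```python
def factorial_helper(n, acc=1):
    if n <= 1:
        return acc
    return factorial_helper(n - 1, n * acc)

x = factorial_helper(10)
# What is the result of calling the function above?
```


factorial_helper(10, 1)
= factorial_helper(9, 10 * 1) = factorial_helper(9, 10)
= factorial_helper(8, 9 * 10) = factorial_helper(8, 90)
= factorial_helper(7, 8 * 90) = factorial_helper(7, 720)
= factorial_helper(6, 7 * 720) = factorial_helper(6, 5040)
= factorial_helper(5, 6 * 5040) = factorial_helper(5, 30240)
= factorial_helper(4, 5 * 30240) = factorial_helper(4, 151200)
= factorial_helper(3, 4 * 151200) = factorial_helper(3, 604800)
= factorial_helper(2, 3 * 604800) = factorial_helper(2, 1814400)
= factorial_helper(1, 2 * 1814400) = factorial_helper(1, 3628800)
n <= 1, return acc = 3628800


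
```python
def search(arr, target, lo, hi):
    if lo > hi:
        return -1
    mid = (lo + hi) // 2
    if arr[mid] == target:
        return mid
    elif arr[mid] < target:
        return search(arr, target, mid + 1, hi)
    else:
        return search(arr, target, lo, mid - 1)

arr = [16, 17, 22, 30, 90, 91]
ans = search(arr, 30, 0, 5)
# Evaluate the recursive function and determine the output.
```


search(arr, 30, 0, 5)
lo=0, hi=5, mid=2, arr[mid]=22
22 < 30, search right half
lo=3, hi=5, mid=4, arr[mid]=90
90 > 30, search left half
lo=3, hi=3, mid=3, arr[mid]=30
arr[3] == 30, found at index 3
= 3


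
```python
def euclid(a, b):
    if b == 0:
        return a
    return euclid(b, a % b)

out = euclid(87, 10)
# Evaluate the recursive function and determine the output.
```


euclid(87, 10)
= euclid(10, 87 % 10) = euclid(10, 7)
= euclid(7, 10 % 7) = euclid(7, 3)
= euclid(3, 7 % 3) = euclid(3, 1)
= euclid(1, 3 % 1) = euclid(1, 0)
b == 0, return a = 1


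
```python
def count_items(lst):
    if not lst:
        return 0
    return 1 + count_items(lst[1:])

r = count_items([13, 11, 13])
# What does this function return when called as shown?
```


count_items([13, 11, 13])
= 1 + count_items([11, 13])
= 1 + 1 + count_items([13])
= 1 + 1 + 1 + count_items([])
= 1 + 1 + 1 + 0
= 3


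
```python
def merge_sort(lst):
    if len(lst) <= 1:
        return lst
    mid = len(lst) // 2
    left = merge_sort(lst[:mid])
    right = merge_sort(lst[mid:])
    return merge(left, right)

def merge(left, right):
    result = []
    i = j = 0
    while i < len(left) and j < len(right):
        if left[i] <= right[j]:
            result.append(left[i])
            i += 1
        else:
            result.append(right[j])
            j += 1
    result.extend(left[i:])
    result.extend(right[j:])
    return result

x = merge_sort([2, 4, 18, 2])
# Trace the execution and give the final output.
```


merge_sort([2, 4, 18, 2])
Split into [2, 4] and [18, 2]
Left sorted: [2, 4]
Right sorted: [2, 18]
Merge [2, 4] and [2, 18]
= [2, 2, 4, 18]


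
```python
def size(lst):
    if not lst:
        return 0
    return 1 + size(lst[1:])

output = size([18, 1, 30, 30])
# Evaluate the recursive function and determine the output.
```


size([18, 1, 30, 30])
= 1 + size([1, 30, 30])
= 1 + 1 + size([30, 30])
= 1 + 1 + 1 + size([30])
= 1 + 1 + 1 + 1 + size([])
= 1 + 1 + 1 + 1 + 0
= 4


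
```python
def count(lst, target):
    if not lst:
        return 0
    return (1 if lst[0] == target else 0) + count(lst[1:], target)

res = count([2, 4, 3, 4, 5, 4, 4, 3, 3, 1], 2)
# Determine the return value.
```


count([2, 4, 3, 4, 5, 4, 4, 3, 3, 1], 2)
lst[0]=2 == 2: 1 + count([4, 3, 4, 5, 4, 4, 3, 3, 1], 2)
lst[0]=4 != 2: 0 + count([3, 4, 5, 4, 4, 3, 3, 1], 2)
lst[0]=3 != 2: 0 + count([4, 5, 4, 4, 3, 3, 1], 2)
lst[0]=4 != 2: 0 + count([5, 4, 4, 3, 3, 1], 2)
lst[0]=5 != 2: 0 + count([4, 4, 3, 3, 1], 2)
lst[0]=4 != 2: 0 + count([4, 3, 3, 1], 2)
lst[0]=4 != 2: 0 + count([3, 3, 1], 2)
lst[0]=3 != 2: 0 + count([3, 1], 2)
lst[0]=3 != 2: 0 + count([1], 2)
lst[0]=1 != 2: 0 + count([], 2)
= 1


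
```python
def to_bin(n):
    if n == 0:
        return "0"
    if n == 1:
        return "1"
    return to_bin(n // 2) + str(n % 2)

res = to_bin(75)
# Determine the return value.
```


to_bin(75)
= to_bin(37) + "1"
= to_bin(18) + "1" + "1"
= to_bin(9) + "0" + "1" + "1"
= to_bin(4) + "1" + "0" + "1" + "1"
= to_bin(2) + "0" + "1" + "0" + "1" + "1"
= to_bin(1) + "0" + "0" + "1" + "0" + "1" + "1"
= "1" + "0" + "0" + "1" + "0" + "1" + "1"
= "1001011"


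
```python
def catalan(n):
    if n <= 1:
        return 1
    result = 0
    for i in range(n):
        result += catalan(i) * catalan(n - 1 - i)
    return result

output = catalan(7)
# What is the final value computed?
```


catalan(7)
= sum of catalan(i) * catalan(7-1-i) for i in 0..6
First compute sub-values bottom-up:
  catalan(0) = 1, catalan(1) = 1
  catalan(2) = 1*1 + 1*1 = 2
  catalan(3) = 1*2 + 1*1 + 2*1 = 5
  catalan(4) = 1*5 + 1*2 + 2*1 + 5*1 = 14
  catalan(5) = 1*14 + 1*5 + 2*2 + 5*1 + 14*1 = 42
  catalan(6) = 1*42 + 1*14 + 2*5 + 5*2 + 14*1 + 42*1 = 132
Now catalan(7):
  catalan(0)*catalan(6) = 1*132 = 132
  catalan(1)*catalan(5) = 1*42 = 42
  catalan(2)*catalan(4) = 2*14 = 28
  catalan(3)*catalan(3) = 5*5 = 25
  catalan(4)*catalan(2) = 14*2 = 28
  catalan(5)*catalan(1) = 42*1 = 42
  catalan(6)*catalan(0) = 132*1 = 132
= 132 + 42 + 28 + 25 + 28 + 42 + 132
= 429


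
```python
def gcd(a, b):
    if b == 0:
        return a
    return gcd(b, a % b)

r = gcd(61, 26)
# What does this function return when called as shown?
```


gcd(61, 26)
= gcd(26, 61 % 26) = gcd(26, 9)
= gcd(9, 26 % 9) = gcd(9, 8)
= gcd(8, 9 % 8) = gcd(8, 1)
= gcd(1, 8 % 1) = gcd(1, 0)
b == 0, return a = 1


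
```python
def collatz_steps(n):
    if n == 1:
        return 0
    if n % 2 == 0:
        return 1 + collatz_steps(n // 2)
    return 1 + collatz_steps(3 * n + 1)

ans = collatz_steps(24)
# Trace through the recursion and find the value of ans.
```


collatz_steps(24)
24 is even -> collatz_steps(12)
12 is even -> collatz_steps(6)
6 is even -> collatz_steps(3)
3 is odd -> 3*3+1 = 10 -> collatz_steps(10)
10 is even -> collatz_steps(5)
5 is odd -> 3*5+1 = 16 -> collatz_steps(16)
16 is even -> collatz_steps(8)
8 is even -> collatz_steps(4)
4 is even -> collatz_steps(2)
2 is even -> collatz_steps(1)
Reached 1 after 10 steps
= 10


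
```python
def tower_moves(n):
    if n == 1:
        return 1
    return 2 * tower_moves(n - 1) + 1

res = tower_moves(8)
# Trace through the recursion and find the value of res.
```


tower_moves(8)
= 2 * tower_moves(7) + 1
= 2 * (2 * tower_moves(6) + 1) + 1
= 2 * (2 * (2 * tower_moves(5) + 1) + 1) + 1
= 2 * (2 * (2 * (2 * tower_moves(4) + 1) + 1) + 1) + 1
= 2 * (2 * (2 * (2 * (2 * tower_moves(3) + 1) + 1) + 1) + 1) + 1
= 2 * (2 * (2 * (2 * (2 * (2 * tower_moves(2) + 1) + 1) + 1) + 1) + 1) + 1
= 2 * (2 * (2 * (2 * (2 * (2 * (2 * tower_moves(1) + 1) + 1) + 1) + 1) + 1) + 1) + 1
Now compute bottom-up:
tower_moves(1) = 1
tower_moves(2) = 2 * 1 + 1 = 3
tower_moves(3) = 2 * 3 + 1 = 7
tower_moves(4) = 2 * 7 + 1 = 15
tower_moves(5) = 2 * 15 + 1 = 31
tower_moves(6) = 2 * 31 + 1 = 63
tower_moves(7) = 2 * 63 + 1 = 127
tower_moves(8) = 2 * 127 + 1 = 255
= 255


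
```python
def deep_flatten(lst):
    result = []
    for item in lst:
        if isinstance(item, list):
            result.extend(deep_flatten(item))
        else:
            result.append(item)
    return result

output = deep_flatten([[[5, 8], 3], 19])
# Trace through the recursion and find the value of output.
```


deep_flatten([[[5, 8], 3], 19])
Processing each element:
  [[5, 8], 3] is a list -> deep_flatten recursively -> [5, 8, 3]
  19 is not a list -> append 19
= [5, 8, 3, 19]


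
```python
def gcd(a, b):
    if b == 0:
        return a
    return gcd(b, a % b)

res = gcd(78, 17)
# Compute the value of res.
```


gcd(78, 17)
= gcd(17, 78 % 17) = gcd(17, 10)
= gcd(10, 17 % 10) = gcd(10, 7)
= gcd(7, 10 % 7) = gcd(7, 3)
= gcd(3, 7 % 3) = gcd(3, 1)
= gcd(1, 3 % 1) = gcd(1, 0)
b == 0, return a = 1


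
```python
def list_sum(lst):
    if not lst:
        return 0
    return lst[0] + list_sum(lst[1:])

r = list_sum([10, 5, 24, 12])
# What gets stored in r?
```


list_sum([10, 5, 24, 12])
= 10 + list_sum([5, 24, 12])
= 10 + 5 + list_sum([24, 12])
= 10 + 5 + 24 + list_sum([12])
= 10 + 5 + 24 + 12 + list_sum([])
= 10 + 5 + 24 + 12 + 0
= 51


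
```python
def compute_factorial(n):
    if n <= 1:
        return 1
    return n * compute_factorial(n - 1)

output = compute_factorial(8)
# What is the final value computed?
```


compute_factorial(8)
= 8 * compute_factorial(7)
= 8 * 7 * compute_factorial(6)
= 8 * 7 * 6 * compute_factorial(5)
= 8 * 7 * 6 * 5 * compute_factorial(4)
= 8 * 7 * 6 * 5 * 4 * compute_factorial(3)
= 8 * 7 * 6 * 5 * 4 * 3 * compute_factorial(2)
= 8 * 7 * 6 * 5 * 4 * 3 * 2 * compute_factorial(1)
= 8 * 7 * 6 * 5 * 4 * 3 * 2 * 1
= 40320


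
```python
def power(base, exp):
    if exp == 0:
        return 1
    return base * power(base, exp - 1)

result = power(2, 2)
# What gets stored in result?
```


power(2, 2)
= 2 * power(2, 1)
= 2 * 2 * power(2, 0)
= 2 * 2 * 1
= 4


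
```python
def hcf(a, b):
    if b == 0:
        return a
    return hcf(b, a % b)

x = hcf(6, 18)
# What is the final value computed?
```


hcf(6, 18)
= hcf(18, 6 % 18) = hcf(18, 6)
= hcf(6, 18 % 6) = hcf(6, 0)
b == 0, return a = 6


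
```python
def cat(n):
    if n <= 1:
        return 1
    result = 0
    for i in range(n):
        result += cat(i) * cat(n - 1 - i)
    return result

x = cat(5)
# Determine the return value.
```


cat(5)
= sum of cat(i) * cat(5-1-i) for i in 0..4
First compute sub-values bottom-up:
  cat(0) = 1, cat(1) = 1
  cat(2) = 1*1 + 1*1 = 2
  cat(3) = 1*2 + 1*1 + 2*1 = 5
  cat(4) = 1*5 + 1*2 + 2*1 + 5*1 = 14
Now cat(5):
  cat(0)*cat(4) = 1*14 = 14
  cat(1)*cat(3) = 1*5 = 5
  cat(2)*cat(2) = 2*2 = 4
  cat(3)*cat(1) = 5*1 = 5
  cat(4)*cat(0) = 14*1 = 14
= 14 + 5 + 4 + 5 + 14
= 42


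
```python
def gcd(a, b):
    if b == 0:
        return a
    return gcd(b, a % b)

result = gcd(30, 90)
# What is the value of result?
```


gcd(30, 90)
= gcd(90, 30 % 90) = gcd(90, 30)
= gcd(30, 90 % 30) = gcd(30, 0)
b == 0, return a = 30


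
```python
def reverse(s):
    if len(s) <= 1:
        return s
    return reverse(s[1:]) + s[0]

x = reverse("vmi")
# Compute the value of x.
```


reverse("vmi")
= reverse("mi") + "v"
= reverse("i") + "m" + "v"
= "i" + "m" + "v"
= "imv"


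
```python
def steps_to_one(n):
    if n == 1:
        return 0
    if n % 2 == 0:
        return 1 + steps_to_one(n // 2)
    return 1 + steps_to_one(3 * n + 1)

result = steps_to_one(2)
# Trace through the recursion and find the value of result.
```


steps_to_one(2)
2 is even -> steps_to_one(1)
Reached 1 after 1 steps
= 1


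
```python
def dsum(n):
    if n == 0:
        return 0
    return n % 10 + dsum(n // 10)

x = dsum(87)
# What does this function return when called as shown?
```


dsum(87)
= 7 + dsum(8)
= 7 + 8 + dsum(0)
= 7 + 8 + 0
= 15


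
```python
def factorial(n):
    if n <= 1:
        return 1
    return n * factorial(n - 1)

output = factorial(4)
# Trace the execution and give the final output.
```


factorial(4)
= 4 * factorial(3)
= 4 * 3 * factorial(2)
= 4 * 3 * 2 * factorial(1)
= 4 * 3 * 2 * 1
= 24


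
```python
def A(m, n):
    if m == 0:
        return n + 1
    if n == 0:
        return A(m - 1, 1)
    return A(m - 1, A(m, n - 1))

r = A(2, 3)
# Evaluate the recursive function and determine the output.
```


A(2, 3)
= A(1, A(2, 2))
First compute A(2, 2) = 7
= A(1, 7)
= 9


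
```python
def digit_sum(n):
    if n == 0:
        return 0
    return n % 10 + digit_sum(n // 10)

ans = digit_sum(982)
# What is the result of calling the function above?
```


digit_sum(982)
= 2 + digit_sum(98)
= 2 + 8 + digit_sum(9)
= 2 + 8 + 9 + digit_sum(0)
= 2 + 8 + 9 + 0
= 19


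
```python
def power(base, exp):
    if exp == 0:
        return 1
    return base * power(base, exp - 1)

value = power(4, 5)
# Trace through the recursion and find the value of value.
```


power(4, 5)
= 4 * power(4, 4)
= 4 * 4 * power(4, 3)
= 4 * 4 * 4 * power(4, 2)
= 4 * 4 * 4 * 4 * power(4, 1)
= 4 * 4 * 4 * 4 * 4 * power(4, 0)
= 4 * 4 * 4 * 4 * 4 * 1
= 1024


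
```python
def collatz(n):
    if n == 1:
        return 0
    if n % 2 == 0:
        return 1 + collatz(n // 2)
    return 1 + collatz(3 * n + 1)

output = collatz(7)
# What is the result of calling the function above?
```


collatz(7)
7 is odd -> 3*7+1 = 22 -> collatz(22)
22 is even -> collatz(11)
11 is odd -> 3*11+1 = 34 -> collatz(34)
34 is even -> collatz(17)
17 is odd -> 3*17+1 = 52 -> collatz(52)
52 is even -> collatz(26)
26 is even -> collatz(13)
13 is odd -> 3*13+1 = 40 -> collatz(40)
40 is even -> collatz(20)
20 is even -> collatz(10)
10 is even -> collatz(5)
5 is odd -> 3*5+1 = 16 -> collatz(16)
16 is even -> collatz(8)
8 is even -> collatz(4)
4 is even -> collatz(2)
2 is even -> collatz(1)
Reached 1 after 16 steps
= 16


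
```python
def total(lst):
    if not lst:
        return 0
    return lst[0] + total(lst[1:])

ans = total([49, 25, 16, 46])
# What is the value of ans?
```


total([49, 25, 16, 46])
= 49 + total([25, 16, 46])
= 49 + 25 + total([16, 46])
= 49 + 25 + 16 + total([46])
= 49 + 25 + 16 + 46 + total([])
= 49 + 25 + 16 + 46 + 0
= 136


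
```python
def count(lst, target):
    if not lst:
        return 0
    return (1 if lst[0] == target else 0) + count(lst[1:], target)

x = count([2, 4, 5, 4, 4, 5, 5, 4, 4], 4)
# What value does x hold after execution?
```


count([2, 4, 5, 4, 4, 5, 5, 4, 4], 4)
lst[0]=2 != 4: 0 + count([4, 5, 4, 4, 5, 5, 4, 4], 4)
lst[0]=4 == 4: 1 + count([5, 4, 4, 5, 5, 4, 4], 4)
lst[0]=5 != 4: 0 + count([4, 4, 5, 5, 4, 4], 4)
lst[0]=4 == 4: 1 + count([4, 5, 5, 4, 4], 4)
lst[0]=4 == 4: 1 + count([5, 5, 4, 4], 4)
lst[0]=5 != 4: 0 + count([5, 4, 4], 4)
lst[0]=5 != 4: 0 + count([4, 4], 4)
lst[0]=4 == 4: 1 + count([4], 4)
lst[0]=4 == 4: 1 + count([], 4)
= 5


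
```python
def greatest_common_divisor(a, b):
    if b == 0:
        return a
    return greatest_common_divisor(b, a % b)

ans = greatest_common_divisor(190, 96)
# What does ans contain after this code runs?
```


greatest_common_divisor(190, 96)
= greatest_common_divisor(96, 190 % 96) = greatest_common_divisor(96, 94)
= greatest_common_divisor(94, 96 % 94) = greatest_common_divisor(94, 2)
= greatest_common_divisor(2, 94 % 2) = greatest_common_divisor(2, 0)
b == 0, return a = 2


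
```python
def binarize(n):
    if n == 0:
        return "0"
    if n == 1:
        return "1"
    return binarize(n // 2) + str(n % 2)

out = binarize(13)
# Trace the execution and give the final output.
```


binarize(13)
= binarize(6) + "1"
= binarize(3) + "0" + "1"
= binarize(1) + "1" + "0" + "1"
= "1" + "1" + "0" + "1"
= "1101"


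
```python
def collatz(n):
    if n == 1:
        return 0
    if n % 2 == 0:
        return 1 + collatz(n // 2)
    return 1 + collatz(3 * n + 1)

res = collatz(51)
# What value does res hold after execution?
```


collatz(51)
51 is odd -> 3*51+1 = 154 -> collatz(154)
154 is even -> collatz(77)
77 is odd -> 3*77+1 = 232 -> collatz(232)
232 is even -> collatz(116)
116 is even -> collatz(58)
58 is even -> collatz(29)
29 is odd -> 3*29+1 = 88 -> collatz(88)
88 is even -> collatz(44)
44 is even -> collatz(22)
22 is even -> collatz(11)
11 is odd -> 3*11+1 = 34 -> collatz(34)
34 is even -> collatz(17)
17 is odd -> 3*17+1 = 52 -> collatz(52)
52 is even -> collatz(26)
26 is even -> collatz(13)
13 is odd -> 3*13+1 = 40 -> collatz(40)
40 is even -> collatz(20)
20 is even -> collatz(10)
10 is even -> collatz(5)
5 is odd -> 3*5+1 = 16 -> collatz(16)
16 is even -> collatz(8)
8 is even -> collatz(4)
4 is even -> collatz(2)
2 is even -> collatz(1)
Reached 1 after 24 steps
= 24


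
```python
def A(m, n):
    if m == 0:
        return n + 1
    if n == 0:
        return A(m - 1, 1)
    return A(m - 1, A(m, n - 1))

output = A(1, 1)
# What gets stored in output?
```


A(1, 1)
= A(0, A(1, 0))
First compute A(1, 0) = 2
= A(0, 2)
= 3


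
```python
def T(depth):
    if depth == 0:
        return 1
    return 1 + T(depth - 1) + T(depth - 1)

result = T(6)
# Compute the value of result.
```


T(6)
= 1 + T(5) + T(5)
= 1 + 2 * T(5)
T(k) = 2^(k+1) - 1
T(0) = 1
T(1) = 3
T(2) = 7
T(3) = 15
T(4) = 31
T(6) = 2^7 - 1 = 127


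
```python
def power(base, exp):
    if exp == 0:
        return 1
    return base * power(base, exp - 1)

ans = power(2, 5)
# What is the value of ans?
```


power(2, 5)
= 2 * power(2, 4)
= 2 * 2 * power(2, 3)
= 2 * 2 * 2 * power(2, 2)
= 2 * 2 * 2 * 2 * power(2, 1)
= 2 * 2 * 2 * 2 * 2 * power(2, 0)
= 2 * 2 * 2 * 2 * 2 * 1
= 32


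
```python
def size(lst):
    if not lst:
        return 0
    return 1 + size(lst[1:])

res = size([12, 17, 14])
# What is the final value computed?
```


size([12, 17, 14])
= 1 + size([17, 14])
= 1 + 1 + size([14])
= 1 + 1 + 1 + size([])
= 1 + 1 + 1 + 0
= 3


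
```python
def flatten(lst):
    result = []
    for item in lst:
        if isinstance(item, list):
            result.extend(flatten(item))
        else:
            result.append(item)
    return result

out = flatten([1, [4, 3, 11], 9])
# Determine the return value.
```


flatten([1, [4, 3, 11], 9])
Processing each element:
  1 is not a list -> append 1
  [4, 3, 11] is a list -> flatten recursively -> [4, 3, 11]
  9 is not a list -> append 9
= [1, 4, 3, 11, 9]


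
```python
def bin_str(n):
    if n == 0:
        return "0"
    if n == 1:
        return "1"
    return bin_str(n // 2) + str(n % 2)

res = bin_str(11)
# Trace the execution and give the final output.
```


bin_str(11)
= bin_str(5) + "1"
= bin_str(2) + "1" + "1"
= bin_str(1) + "0" + "1" + "1"
= "1" + "0" + "1" + "1"
= "1011"


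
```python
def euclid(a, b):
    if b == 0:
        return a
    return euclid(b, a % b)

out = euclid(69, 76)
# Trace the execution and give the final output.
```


euclid(69, 76)
= euclid(76, 69 % 76) = euclid(76, 69)
= euclid(69, 76 % 69) = euclid(69, 7)
= euclid(7, 69 % 7) = euclid(7, 6)
= euclid(6, 7 % 6) = euclid(6, 1)
= euclid(1, 6 % 1) = euclid(1, 0)
b == 0, return a = 1


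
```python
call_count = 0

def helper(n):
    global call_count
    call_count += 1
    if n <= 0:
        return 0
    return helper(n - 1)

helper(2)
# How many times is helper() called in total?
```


helper(2) calls helper(1) calls ... calls helper(0)
Total calls: 2 + 1 (for base case) = 3


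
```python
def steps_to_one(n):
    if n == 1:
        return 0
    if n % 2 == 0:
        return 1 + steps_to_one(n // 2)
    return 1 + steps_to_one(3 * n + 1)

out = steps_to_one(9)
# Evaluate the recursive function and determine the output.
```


steps_to_one(9)
9 is odd -> 3*9+1 = 28 -> steps_to_one(28)
28 is even -> steps_to_one(14)
14 is even -> steps_to_one(7)
7 is odd -> 3*7+1 = 22 -> steps_to_one(22)
22 is even -> steps_to_one(11)
11 is odd -> 3*11+1 = 34 -> steps_to_one(34)
34 is even -> steps_to_one(17)
17 is odd -> 3*17+1 = 52 -> steps_to_one(52)
52 is even -> steps_to_one(26)
26 is even -> steps_to_one(13)
13 is odd -> 3*13+1 = 40 -> steps_to_one(40)
40 is even -> steps_to_one(20)
20 is even -> steps_to_one(10)
10 is even -> steps_to_one(5)
5 is odd -> 3*5+1 = 16 -> steps_to_one(16)
16 is even -> steps_to_one(8)
8 is even -> steps_to_one(4)
4 is even -> steps_to_one(2)
2 is even -> steps_to_one(1)
Reached 1 after 19 steps
= 19


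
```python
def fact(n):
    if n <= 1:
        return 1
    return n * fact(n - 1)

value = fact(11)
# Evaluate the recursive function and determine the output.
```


fact(11)
= 11 * fact(10)
= 11 * 10 * fact(9)
= 11 * 10 * 9 * fact(8)
= 11 * 10 * 9 * 8 * fact(7)
= 11 * 10 * 9 * 8 * 7 * fact(6)
= 11 * 10 * 9 * 8 * 7 * 6 * fact(5)
= 11 * 10 * 9 * 8 * 7 * 6 * 5 * fact(4)
= 11 * 10 * 9 * 8 * 7 * 6 * 5 * 4 * fact(3)
= 11 * 10 * 9 * 8 * 7 * 6 * 5 * 4 * 3 * fact(2)
= 11 * 10 * 9 * 8 * 7 * 6 * 5 * 4 * 3 * 2 * fact(1)
= 11 * 10 * 9 * 8 * 7 * 6 * 5 * 4 * 3 * 2 * 1
= 39916800


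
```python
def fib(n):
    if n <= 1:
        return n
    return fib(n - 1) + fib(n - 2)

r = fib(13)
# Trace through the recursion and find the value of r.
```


fib(13)
= fib(12) + fib(11)
= (fib(11) + fib(10)) + fib(11)
Computing bottom-up: fib(0)=0, fib(1)=1, fib(2)=1, fib(3)=2, fib(4)=3, fib(5)=5, fib(6)=8, fib(7)=13, fib(8)=21, fib(9)=34, fib(10)=55, fib(11)=89, fib(12)=144, fib(13)=233
= 233


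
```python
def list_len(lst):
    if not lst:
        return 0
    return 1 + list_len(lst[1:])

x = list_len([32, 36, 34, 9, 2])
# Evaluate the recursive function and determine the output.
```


list_len([32, 36, 34, 9, 2])
= 1 + list_len([36, 34, 9, 2])
= 1 + 1 + list_len([34, 9, 2])
= 1 + 1 + 1 + list_len([9, 2])
= 1 + 1 + 1 + 1 + list_len([2])
= 1 + 1 + 1 + 1 + 1 + list_len([])
= 1 + 1 + 1 + 1 + 1 + 0
= 5


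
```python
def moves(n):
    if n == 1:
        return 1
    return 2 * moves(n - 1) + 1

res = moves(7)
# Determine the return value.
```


moves(7)
= 2 * moves(6) + 1
= 2 * (2 * moves(5) + 1) + 1
= 2 * (2 * (2 * moves(4) + 1) + 1) + 1
= 2 * (2 * (2 * (2 * moves(3) + 1) + 1) + 1) + 1
= 2 * (2 * (2 * (2 * (2 * moves(2) + 1) + 1) + 1) + 1) + 1
= 2 * (2 * (2 * (2 * (2 * (2 * moves(1) + 1) + 1) + 1) + 1) + 1) + 1
Now compute bottom-up:
moves(1) = 1
moves(2) = 2 * 1 + 1 = 3
moves(3) = 2 * 3 + 1 = 7
moves(4) = 2 * 7 + 1 = 15
moves(5) = 2 * 15 + 1 = 31
moves(6) = 2 * 31 + 1 = 63
moves(7) = 2 * 63 + 1 = 127
= 127


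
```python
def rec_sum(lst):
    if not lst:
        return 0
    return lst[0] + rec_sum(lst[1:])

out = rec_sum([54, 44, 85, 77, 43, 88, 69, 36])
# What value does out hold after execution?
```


rec_sum([54, 44, 85, 77, 43, 88, 69, 36])
= 54 + rec_sum([44, 85, 77, 43, 88, 69, 36])
= 54 + 44 + rec_sum([85, 77, 43, 88, 69, 36])
= 54 + 44 + 85 + rec_sum([77, 43, 88, 69, 36])
= 54 + 44 + 85 + 77 + rec_sum([43, 88, 69, 36])
= 54 + 44 + 85 + 77 + 43 + rec_sum([88, 69, 36])
= 54 + 44 + 85 + 77 + 43 + 88 + rec_sum([69, 36])
= 54 + 44 + 85 + 77 + 43 + 88 + 69 + rec_sum([36])
= 54 + 44 + 85 + 77 + 43 + 88 + 69 + 36 + rec_sum([])
= 54 + 44 + 85 + 77 + 43 + 88 + 69 + 36 + 0
= 496


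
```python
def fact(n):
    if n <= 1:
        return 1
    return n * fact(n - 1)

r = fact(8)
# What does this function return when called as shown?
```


fact(8)
= 8 * fact(7)
= 8 * 7 * fact(6)
= 8 * 7 * 6 * fact(5)
= 8 * 7 * 6 * 5 * fact(4)
= 8 * 7 * 6 * 5 * 4 * fact(3)
= 8 * 7 * 6 * 5 * 4 * 3 * fact(2)
= 8 * 7 * 6 * 5 * 4 * 3 * 2 * fact(1)
= 8 * 7 * 6 * 5 * 4 * 3 * 2 * 1
= 40320


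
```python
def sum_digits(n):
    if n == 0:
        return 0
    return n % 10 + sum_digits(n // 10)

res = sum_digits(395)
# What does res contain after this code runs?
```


sum_digits(395)
= 5 + sum_digits(39)
= 5 + 9 + sum_digits(3)
= 5 + 9 + 3 + sum_digits(0)
= 5 + 9 + 3 + 0
= 17


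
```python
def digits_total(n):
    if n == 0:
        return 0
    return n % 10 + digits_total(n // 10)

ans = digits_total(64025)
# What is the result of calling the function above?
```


digits_total(64025)
= 5 + digits_total(6402)
= 5 + 2 + digits_total(640)
= 5 + 2 + 0 + digits_total(64)
= 5 + 2 + 0 + 4 + digits_total(6)
= 5 + 2 + 0 + 4 + 6 + digits_total(0)
= 5 + 2 + 0 + 4 + 6 + 0
= 17


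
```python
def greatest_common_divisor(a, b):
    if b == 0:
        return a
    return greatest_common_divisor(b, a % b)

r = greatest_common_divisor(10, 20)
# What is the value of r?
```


greatest_common_divisor(10, 20)
= greatest_common_divisor(20, 10 % 20) = greatest_common_divisor(20, 10)
= greatest_common_divisor(10, 20 % 10) = greatest_common_divisor(10, 0)
b == 0, return a = 10


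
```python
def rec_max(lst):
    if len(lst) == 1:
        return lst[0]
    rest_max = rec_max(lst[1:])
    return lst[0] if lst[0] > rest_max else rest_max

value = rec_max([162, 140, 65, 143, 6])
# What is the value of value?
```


rec_max([162, 140, 65, 143, 6])
= compare 162 with rec_max([140, 65, 143, 6])
= compare 140 with rec_max([65, 143, 6])
= compare 65 with rec_max([143, 6])
= compare 143 with rec_max([6])
Base: rec_max([6]) = 6
compare 143 with 6: max = 143
compare 65 with 143: max = 143
compare 140 with 143: max = 143
compare 162 with 143: max = 162
= 162


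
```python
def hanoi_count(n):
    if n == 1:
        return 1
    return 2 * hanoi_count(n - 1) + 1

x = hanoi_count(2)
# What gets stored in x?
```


hanoi_count(2)
= 2 * hanoi_count(1) + 1
Now compute bottom-up:
hanoi_count(1) = 1
hanoi_count(2) = 2 * 1 + 1 = 3
= 3


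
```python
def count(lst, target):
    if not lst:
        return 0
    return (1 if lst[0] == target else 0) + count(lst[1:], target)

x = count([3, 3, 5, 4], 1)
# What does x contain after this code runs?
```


count([3, 3, 5, 4], 1)
lst[0]=3 != 1: 0 + count([3, 5, 4], 1)
lst[0]=3 != 1: 0 + count([5, 4], 1)
lst[0]=5 != 1: 0 + count([4], 1)
lst[0]=4 != 1: 0 + count([], 1)
= 0


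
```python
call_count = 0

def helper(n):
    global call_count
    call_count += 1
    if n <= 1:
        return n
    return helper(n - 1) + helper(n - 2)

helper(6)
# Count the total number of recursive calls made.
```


helper(6) calls helper(5) and helper(4); each non-base call branches into two more.
Let C(k) = total number of calls made by helper(k), including the call to helper(k) itself.
Base cases: C(0) = 1, C(1) = 1
Recurrence: C(k) = 1 + C(k-1) + C(k-2)
  C(2) = 1 + C(1) + C(0) = 1 + 1 + 1 = 3
  C(3) = 1 + C(2) + C(1) = 1 + 3 + 1 = 5
  C(4) = 1 + C(3) + C(2) = 1 + 5 + 3 = 9
  C(5) = 1 + C(4) + C(3) = 1 + 9 + 5 = 15
  C(6) = 1 + C(5) + C(4) = 1 + 15 + 9 = 25
Total calls = C(6) = 25


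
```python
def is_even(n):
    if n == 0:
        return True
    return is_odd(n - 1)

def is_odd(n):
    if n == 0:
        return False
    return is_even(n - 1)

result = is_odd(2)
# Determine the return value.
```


is_odd(2)
= is_even(1)
= is_odd(0)
n == 0: return False
= False


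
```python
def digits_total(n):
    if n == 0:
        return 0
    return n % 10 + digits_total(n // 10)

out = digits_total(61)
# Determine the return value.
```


digits_total(61)
= 1 + digits_total(6)
= 1 + 6 + digits_total(0)
= 1 + 6 + 0
= 7


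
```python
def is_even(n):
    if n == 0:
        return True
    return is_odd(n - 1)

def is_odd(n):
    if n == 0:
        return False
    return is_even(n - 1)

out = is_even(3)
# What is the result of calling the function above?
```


is_even(3)
= is_odd(2)
= is_even(1)
= is_odd(0)
n == 0: return False
= False


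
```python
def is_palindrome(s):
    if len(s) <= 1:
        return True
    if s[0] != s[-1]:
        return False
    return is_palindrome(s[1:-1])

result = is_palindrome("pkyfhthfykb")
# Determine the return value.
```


is_palindrome("pkyfhthfykb")
"pkyfhthfykb": s[0]='p' != s[-1]='b' -> False
= False


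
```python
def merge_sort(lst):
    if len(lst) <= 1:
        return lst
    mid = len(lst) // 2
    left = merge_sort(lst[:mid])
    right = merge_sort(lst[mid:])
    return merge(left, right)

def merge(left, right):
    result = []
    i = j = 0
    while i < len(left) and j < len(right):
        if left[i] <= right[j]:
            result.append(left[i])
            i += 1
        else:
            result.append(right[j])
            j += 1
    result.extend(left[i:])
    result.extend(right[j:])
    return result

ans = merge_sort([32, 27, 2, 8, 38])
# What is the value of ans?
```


merge_sort([32, 27, 2, 8, 38])
Split into [32, 27] and [2, 8, 38]
Left sorted: [27, 32]
Right sorted: [2, 8, 38]
Merge [27, 32] and [2, 8, 38]
= [2, 8, 27, 32, 38]


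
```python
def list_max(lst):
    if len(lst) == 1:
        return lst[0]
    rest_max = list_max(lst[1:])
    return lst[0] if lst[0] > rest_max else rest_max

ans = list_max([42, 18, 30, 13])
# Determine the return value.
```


list_max([42, 18, 30, 13])
= compare 42 with list_max([18, 30, 13])
= compare 18 with list_max([30, 13])
= compare 30 with list_max([13])
Base: list_max([13]) = 13
compare 30 with 13: max = 30
compare 18 with 30: max = 30
compare 42 with 30: max = 42
= 42


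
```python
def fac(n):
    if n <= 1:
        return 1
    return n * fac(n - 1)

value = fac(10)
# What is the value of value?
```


fac(10)
= 10 * fac(9)
= 10 * 9 * fac(8)
= 10 * 9 * 8 * fac(7)
= 10 * 9 * 8 * 7 * fac(6)
= 10 * 9 * 8 * 7 * 6 * fac(5)
= 10 * 9 * 8 * 7 * 6 * 5 * fac(4)
= 10 * 9 * 8 * 7 * 6 * 5 * 4 * fac(3)
= 10 * 9 * 8 * 7 * 6 * 5 * 4 * 3 * fac(2)
= 10 * 9 * 8 * 7 * 6 * 5 * 4 * 3 * 2 * fac(1)
= 10 * 9 * 8 * 7 * 6 * 5 * 4 * 3 * 2 * 1
= 3628800


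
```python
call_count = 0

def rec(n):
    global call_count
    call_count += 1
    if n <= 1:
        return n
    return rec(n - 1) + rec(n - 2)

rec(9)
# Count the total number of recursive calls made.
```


rec(9) calls rec(8) and rec(7); each non-base call branches into two more.
Let C(k) = total number of calls made by rec(k), including the call to rec(k) itself.
Base cases: C(0) = 1, C(1) = 1
Recurrence: C(k) = 1 + C(k-1) + C(k-2)
  C(2) = 1 + C(1) + C(0) = 1 + 1 + 1 = 3
  C(3) = 1 + C(2) + C(1) = 1 + 3 + 1 = 5
  C(4) = 1 + C(3) + C(2) = 1 + 5 + 3 = 9
  C(5) = 1 + C(4) + C(3) = 1 + 9 + 5 = 15
  C(6) = 1 + C(5) + C(4) = 1 + 15 + 9 = 25
  C(7) = 1 + C(6) + C(5) = 1 + 25 + 15 = 41
  C(8) = 1 + C(7) + C(6) = 1 + 41 + 25 = 67
  C(9) = 1 + C(8) + C(7) = 1 + 67 + 41 = 109
Total calls = C(9) = 109
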